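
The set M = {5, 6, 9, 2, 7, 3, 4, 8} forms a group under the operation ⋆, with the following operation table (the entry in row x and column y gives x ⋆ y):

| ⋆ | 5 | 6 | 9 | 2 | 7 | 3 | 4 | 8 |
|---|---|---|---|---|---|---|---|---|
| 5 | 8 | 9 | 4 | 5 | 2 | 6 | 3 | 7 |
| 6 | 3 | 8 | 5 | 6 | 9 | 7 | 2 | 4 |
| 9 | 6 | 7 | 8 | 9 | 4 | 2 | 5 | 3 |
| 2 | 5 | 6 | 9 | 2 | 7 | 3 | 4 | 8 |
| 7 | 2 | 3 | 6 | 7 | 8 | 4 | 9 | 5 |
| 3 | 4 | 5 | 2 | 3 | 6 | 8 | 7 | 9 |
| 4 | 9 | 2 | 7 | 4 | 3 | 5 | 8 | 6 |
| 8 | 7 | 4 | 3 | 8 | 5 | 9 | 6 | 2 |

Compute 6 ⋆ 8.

4

Read row 6, column 8: 6 ⋆ 8 = 4.
(Structurally, M here is isomorphic to the quaternion group Q_8.)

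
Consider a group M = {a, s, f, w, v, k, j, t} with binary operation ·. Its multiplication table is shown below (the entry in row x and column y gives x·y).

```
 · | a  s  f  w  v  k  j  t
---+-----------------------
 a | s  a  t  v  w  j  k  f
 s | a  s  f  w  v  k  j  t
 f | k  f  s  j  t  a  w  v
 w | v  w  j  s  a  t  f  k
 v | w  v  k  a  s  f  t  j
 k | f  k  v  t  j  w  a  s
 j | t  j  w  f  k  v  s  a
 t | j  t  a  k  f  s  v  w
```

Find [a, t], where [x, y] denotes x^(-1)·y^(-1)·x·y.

w

Identity is s; from the table a^(-1) = a and t^(-1) = k.
a·k = j
j·a = t
t·t = w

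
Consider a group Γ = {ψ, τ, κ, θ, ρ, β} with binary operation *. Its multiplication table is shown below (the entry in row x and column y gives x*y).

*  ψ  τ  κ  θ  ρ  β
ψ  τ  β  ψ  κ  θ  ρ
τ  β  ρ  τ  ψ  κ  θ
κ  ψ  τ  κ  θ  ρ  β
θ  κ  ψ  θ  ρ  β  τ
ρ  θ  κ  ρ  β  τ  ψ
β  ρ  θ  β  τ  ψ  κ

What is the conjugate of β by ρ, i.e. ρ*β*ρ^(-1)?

The identity is κ. In row ρ, the entry κ sits in column τ, so ρ^(-1) = τ.
ρ*β = ψ
ψ*τ = β
(Structurally, Γ here is isomorphic to the cyclic group Z_6.)

β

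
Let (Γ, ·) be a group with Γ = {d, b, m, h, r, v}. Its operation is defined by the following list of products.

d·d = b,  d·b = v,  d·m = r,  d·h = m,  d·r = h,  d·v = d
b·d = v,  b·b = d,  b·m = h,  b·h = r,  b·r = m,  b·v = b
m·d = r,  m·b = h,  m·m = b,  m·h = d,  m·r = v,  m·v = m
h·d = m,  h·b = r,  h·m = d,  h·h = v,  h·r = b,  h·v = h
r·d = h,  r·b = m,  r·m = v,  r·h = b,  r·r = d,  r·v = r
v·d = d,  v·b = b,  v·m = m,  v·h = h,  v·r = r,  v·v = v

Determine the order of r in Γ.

6

The identity element is v (its row matches the header).
r^1 = r
r^2 = r·r = d
r^3 = d·r = h
r^4 = h·r = b
r^5 = b·r = m
r^6 = m·r = v
The first power of r equal to the identity is r^6, so ord(r) = 6.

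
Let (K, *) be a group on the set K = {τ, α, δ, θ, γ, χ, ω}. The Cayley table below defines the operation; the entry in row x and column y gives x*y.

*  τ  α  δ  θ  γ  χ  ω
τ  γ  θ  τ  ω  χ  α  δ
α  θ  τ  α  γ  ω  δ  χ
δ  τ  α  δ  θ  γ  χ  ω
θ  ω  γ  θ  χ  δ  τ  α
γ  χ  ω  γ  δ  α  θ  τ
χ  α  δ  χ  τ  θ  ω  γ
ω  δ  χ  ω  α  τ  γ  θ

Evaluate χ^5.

τ

χ^1 = χ
χ^2 = χ*χ = ω
χ^3 = ω*χ = γ
χ^4 = γ*χ = θ
χ^5 = θ*χ = τ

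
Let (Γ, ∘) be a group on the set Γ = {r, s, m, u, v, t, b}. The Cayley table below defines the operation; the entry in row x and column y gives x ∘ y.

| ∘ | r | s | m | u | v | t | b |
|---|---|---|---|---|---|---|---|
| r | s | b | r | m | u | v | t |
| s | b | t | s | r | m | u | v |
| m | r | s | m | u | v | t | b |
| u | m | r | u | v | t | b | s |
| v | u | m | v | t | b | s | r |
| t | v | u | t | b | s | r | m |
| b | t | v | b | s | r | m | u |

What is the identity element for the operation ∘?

The identity e satisfies e ∘ x = x for all x, so its row in the table reproduces the column headers.
Row m reads: r, s, m, u, v, t, b — exactly the header order. So m is the identity.
(Structurally, Γ here is isomorphic to the cyclic group Z_7.)

m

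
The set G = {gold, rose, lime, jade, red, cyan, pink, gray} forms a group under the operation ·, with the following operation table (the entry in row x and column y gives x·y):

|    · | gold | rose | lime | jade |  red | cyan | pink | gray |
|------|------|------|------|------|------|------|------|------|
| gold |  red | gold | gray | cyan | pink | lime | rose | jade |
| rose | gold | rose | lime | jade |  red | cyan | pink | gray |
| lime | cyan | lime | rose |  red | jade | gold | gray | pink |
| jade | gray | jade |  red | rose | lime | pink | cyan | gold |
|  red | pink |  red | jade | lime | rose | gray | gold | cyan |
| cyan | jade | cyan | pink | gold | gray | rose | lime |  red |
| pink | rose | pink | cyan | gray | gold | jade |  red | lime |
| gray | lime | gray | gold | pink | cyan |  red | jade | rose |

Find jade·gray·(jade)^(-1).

The identity is rose. In row jade, the entry rose sits in column jade, so jade^(-1) = jade.
jade·gray = gold
gold·jade = cyan

cyan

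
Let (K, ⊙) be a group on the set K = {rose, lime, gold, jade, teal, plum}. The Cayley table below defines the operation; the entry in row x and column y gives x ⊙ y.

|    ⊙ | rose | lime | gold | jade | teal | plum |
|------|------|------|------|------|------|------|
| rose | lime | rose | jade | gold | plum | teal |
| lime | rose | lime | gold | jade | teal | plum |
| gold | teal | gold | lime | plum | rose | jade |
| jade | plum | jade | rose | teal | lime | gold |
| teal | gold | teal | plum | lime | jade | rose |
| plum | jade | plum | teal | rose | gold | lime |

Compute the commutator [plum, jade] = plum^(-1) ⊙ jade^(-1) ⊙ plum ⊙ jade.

teal

Identity is lime; from the table plum^(-1) = plum and jade^(-1) = teal.
plum ⊙ teal = gold
gold ⊙ plum = jade
jade ⊙ jade = teal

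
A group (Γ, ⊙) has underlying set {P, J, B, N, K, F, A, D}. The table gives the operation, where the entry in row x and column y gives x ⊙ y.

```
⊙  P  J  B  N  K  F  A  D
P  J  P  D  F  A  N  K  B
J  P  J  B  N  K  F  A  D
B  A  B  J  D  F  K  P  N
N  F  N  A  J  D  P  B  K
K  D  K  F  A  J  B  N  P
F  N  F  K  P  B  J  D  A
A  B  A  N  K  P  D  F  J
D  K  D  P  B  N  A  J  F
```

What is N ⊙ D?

K

Read row N, column D: N ⊙ D = K.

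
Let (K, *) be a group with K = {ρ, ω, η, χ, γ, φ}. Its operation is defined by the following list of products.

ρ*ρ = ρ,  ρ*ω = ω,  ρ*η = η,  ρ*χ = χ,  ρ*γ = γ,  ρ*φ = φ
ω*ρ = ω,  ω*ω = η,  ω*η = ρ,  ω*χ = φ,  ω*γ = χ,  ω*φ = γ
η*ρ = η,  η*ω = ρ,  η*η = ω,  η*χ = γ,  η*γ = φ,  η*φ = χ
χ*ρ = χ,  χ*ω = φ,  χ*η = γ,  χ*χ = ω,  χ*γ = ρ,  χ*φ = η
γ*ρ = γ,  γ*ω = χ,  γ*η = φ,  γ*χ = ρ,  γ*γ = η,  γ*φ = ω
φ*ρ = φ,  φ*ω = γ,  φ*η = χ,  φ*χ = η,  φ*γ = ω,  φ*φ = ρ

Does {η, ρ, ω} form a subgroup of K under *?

{η, ρ, ω} contains the identity ρ.
Checking products: every product of two elements of {η, ρ, ω} (read from the table) lies in {η, ρ, ω}, so the set is closed.
In a finite group, a nonempty closed subset is a subgroup. So {η, ρ, ω} ≤ K.

Yes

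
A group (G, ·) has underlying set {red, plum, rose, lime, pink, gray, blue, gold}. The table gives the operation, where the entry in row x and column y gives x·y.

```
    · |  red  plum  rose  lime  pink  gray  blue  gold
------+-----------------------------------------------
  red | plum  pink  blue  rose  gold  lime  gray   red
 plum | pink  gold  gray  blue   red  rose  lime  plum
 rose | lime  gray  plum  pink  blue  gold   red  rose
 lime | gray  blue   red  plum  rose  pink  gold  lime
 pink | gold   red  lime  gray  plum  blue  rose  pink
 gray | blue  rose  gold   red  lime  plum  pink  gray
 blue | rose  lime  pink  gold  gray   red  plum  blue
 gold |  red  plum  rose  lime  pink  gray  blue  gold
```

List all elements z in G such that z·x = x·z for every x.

{gold, plum}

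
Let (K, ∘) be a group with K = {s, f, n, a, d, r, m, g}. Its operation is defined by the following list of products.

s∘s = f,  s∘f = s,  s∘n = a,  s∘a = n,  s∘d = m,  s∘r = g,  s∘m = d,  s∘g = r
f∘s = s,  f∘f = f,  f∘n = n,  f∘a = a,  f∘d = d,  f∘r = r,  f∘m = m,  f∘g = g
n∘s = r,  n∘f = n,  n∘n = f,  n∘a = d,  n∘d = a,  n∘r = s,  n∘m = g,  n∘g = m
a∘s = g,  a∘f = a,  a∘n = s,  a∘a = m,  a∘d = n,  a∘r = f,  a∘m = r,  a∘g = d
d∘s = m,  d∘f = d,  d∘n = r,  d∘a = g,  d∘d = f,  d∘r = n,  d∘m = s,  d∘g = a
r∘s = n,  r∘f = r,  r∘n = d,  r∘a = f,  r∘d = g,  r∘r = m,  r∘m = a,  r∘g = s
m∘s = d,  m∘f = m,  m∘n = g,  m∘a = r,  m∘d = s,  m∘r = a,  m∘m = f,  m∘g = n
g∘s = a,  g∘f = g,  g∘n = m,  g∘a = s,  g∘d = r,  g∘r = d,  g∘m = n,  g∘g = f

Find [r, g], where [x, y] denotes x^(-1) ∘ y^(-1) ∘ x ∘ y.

Identity is f; from the table r^(-1) = a and g^(-1) = g.
a ∘ g = d
d ∘ r = n
n ∘ g = m

m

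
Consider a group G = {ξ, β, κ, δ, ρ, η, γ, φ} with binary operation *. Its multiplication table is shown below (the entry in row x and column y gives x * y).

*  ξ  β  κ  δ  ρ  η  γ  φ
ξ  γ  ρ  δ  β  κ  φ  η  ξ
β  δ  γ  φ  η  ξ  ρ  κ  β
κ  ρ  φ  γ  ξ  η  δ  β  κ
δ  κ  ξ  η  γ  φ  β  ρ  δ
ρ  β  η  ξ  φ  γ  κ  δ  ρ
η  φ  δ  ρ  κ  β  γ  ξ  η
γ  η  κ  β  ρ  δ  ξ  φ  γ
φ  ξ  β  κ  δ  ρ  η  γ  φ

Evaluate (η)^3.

ξ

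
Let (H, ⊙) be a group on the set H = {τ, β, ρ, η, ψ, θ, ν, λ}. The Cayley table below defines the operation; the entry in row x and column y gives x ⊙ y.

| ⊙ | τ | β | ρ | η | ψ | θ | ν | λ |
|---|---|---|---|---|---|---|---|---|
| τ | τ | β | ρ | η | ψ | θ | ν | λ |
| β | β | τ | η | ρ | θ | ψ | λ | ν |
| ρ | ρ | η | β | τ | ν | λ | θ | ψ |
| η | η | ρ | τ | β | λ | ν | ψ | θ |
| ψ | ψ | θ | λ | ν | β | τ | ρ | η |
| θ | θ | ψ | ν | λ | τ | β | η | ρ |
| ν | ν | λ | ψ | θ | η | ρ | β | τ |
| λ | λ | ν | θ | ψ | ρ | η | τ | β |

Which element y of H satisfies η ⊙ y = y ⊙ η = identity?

First locate the identity: row τ matches the header, so τ is the identity.
Scan row η for τ: η ⊙ ρ = τ. Hence η^(-1) = ρ.

ρ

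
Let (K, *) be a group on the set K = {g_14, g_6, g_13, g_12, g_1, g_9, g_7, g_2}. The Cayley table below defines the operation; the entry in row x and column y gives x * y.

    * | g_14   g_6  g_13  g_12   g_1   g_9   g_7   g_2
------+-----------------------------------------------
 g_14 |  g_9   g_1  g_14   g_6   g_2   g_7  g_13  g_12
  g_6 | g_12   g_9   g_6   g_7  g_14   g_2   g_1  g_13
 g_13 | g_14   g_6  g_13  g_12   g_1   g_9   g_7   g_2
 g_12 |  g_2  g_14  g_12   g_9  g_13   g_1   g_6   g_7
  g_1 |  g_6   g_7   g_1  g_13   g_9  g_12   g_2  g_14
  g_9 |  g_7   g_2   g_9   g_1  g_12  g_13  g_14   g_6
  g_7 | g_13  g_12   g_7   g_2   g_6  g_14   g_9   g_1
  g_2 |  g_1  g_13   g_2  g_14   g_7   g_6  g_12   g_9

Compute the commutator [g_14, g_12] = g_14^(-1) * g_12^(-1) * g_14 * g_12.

g_9

Identity is g_13; from the table g_14^(-1) = g_7 and g_12^(-1) = g_1.
g_7 * g_1 = g_6
g_6 * g_14 = g_12
g_12 * g_12 = g_9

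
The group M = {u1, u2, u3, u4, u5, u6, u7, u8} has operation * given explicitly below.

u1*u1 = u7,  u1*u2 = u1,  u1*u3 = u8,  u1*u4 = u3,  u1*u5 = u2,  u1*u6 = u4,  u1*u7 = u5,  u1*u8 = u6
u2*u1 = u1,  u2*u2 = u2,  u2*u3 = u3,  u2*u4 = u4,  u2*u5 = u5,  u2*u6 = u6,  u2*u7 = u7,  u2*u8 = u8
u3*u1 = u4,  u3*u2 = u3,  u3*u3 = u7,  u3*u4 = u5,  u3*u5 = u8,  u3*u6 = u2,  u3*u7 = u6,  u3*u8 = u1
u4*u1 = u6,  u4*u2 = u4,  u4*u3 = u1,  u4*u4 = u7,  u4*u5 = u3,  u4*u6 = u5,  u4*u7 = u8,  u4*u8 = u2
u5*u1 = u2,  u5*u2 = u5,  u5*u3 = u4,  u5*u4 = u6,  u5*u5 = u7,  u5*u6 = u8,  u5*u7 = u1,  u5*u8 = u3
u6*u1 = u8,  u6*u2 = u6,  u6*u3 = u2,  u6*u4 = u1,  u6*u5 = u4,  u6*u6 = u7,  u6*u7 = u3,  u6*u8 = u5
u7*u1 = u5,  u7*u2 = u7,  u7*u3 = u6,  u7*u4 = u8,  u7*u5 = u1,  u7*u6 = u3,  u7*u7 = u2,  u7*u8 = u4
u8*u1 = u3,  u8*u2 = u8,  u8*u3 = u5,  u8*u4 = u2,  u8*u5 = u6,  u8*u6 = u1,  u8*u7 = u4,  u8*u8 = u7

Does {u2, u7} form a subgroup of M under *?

{u2, u7} contains the identity u2.
Checking products: every product of two elements of {u2, u7} (read from the table) lies in {u2, u7}, so the set is closed.
In a finite group, a nonempty closed subset is a subgroup. So {u2, u7} ≤ M.

Yes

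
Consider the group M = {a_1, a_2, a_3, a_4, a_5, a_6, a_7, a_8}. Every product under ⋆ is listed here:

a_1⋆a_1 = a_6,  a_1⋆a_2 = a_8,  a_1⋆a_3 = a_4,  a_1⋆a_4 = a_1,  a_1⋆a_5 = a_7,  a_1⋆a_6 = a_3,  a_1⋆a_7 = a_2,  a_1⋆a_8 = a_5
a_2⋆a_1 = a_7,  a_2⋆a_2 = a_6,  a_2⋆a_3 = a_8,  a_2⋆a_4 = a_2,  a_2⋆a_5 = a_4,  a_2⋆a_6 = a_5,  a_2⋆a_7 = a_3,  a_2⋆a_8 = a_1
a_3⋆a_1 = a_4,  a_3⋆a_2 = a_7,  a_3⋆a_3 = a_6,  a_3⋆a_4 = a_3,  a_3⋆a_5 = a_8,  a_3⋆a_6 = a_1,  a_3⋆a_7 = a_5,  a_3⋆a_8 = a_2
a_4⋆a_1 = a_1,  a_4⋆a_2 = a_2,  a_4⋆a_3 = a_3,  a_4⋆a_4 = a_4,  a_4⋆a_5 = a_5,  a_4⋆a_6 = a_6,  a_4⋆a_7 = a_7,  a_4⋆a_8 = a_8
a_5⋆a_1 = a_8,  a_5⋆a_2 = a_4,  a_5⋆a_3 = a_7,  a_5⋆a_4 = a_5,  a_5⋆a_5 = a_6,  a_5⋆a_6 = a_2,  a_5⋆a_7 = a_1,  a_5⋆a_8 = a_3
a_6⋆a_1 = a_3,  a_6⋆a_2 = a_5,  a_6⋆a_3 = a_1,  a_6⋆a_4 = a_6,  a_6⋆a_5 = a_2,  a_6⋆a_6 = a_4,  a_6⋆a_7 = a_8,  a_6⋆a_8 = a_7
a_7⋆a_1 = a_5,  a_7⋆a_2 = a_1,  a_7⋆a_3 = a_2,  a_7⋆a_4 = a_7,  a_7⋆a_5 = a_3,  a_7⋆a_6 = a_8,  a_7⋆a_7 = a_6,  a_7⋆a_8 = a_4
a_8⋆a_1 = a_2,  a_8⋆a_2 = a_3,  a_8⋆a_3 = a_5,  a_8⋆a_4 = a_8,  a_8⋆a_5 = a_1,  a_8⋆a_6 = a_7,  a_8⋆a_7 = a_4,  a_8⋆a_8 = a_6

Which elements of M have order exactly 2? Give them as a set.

Identity is a_4. Compute the order of each non-identity element by repeated multiplication:
  a_1: a_1 → a_6 → a_3 → a_4  (order 4)
  a_2: a_2 → a_6 → a_5 → a_4  (order 4)
  a_3: a_3 → a_6 → a_1 → a_4  (order 4)
  a_5: a_5 → a_6 → a_2 → a_4  (order 4)
  a_6: a_6 → a_4  (order 2)
  a_7: a_7 → a_6 → a_8 → a_4  (order 4)
  a_8: a_8 → a_6 → a_7 → a_4  (order 4)
Elements of order 2: {a_6}.

{a_6}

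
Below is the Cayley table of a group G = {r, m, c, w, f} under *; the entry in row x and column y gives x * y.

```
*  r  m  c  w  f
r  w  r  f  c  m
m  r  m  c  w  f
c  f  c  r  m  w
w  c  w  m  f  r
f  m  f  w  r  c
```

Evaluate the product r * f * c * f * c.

r * f = m
m * c = c
c * f = w
w * c = m

m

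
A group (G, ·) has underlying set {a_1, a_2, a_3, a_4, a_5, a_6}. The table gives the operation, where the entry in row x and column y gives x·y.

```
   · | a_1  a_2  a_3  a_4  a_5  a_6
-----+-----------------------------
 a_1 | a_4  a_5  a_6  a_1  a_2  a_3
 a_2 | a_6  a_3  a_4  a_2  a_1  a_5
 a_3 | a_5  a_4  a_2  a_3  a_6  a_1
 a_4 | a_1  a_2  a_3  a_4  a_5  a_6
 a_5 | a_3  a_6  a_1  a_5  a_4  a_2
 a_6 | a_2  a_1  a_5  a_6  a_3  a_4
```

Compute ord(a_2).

The identity element is a_4 (its row matches the header).
a_2^1 = a_2
a_2^2 = a_2·a_2 = a_3
a_2^3 = a_3·a_2 = a_4
The first power of a_2 equal to the identity is a_2^3, so ord(a_2) = 3.
(Structurally, G here is isomorphic to the symmetric group S_3.)

3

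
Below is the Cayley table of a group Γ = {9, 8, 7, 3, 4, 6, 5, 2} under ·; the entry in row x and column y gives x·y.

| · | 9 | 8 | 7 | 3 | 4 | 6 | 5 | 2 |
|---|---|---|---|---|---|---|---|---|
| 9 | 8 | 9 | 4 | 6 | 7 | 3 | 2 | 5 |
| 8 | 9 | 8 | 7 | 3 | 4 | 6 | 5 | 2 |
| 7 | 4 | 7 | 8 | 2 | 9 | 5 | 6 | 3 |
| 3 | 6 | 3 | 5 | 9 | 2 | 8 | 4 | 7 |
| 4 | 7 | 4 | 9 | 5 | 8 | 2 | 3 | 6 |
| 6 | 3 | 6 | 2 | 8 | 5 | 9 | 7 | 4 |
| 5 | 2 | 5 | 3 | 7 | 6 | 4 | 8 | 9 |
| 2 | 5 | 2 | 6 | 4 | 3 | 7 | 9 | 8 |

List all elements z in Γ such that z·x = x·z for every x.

{8, 9}

An element z is central iff its row equals its column in the table.
For 6: 6·5 = 7 ≠ 4 = 5·6, so 6 ∉ Z.
Checking each element this way leaves Z(Γ) = {8, 9}.
(Structurally, Γ here is isomorphic to the dihedral group D_4.)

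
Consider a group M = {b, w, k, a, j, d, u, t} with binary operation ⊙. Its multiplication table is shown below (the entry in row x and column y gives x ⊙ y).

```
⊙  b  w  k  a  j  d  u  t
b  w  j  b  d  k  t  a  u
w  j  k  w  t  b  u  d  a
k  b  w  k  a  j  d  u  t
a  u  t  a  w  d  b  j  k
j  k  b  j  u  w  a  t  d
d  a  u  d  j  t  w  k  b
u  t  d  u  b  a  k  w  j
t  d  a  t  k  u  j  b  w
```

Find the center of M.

An element z is central iff its row equals its column in the table.
For a: a ⊙ j = d ≠ u = j ⊙ a, so a ∉ Z.
Checking each element this way leaves Z(M) = {k, w}.
(Structurally, M here is isomorphic to the quaternion group Q_8.)

{k, w}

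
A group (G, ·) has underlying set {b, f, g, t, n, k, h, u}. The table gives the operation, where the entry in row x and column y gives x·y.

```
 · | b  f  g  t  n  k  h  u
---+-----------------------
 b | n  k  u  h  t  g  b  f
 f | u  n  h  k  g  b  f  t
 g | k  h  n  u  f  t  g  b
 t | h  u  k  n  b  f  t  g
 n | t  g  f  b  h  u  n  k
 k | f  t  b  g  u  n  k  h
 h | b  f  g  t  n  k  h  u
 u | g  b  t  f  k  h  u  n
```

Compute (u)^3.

u^1 = u
u^2 = u·u = n
u^3 = n·u = k

k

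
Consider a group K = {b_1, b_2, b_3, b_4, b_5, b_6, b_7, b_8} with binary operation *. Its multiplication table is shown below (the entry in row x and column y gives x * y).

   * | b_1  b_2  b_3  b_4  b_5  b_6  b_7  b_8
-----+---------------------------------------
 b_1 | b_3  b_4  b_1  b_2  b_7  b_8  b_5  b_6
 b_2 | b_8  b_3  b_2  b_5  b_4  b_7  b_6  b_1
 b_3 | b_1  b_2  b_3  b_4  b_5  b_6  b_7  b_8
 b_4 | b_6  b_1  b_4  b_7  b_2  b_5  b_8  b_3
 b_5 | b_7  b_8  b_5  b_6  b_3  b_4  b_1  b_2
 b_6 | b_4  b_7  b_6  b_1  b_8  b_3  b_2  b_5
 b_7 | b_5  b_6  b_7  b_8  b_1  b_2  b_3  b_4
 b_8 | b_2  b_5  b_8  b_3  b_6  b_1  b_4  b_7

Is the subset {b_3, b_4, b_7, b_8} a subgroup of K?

Yes

{b_3, b_4, b_7, b_8} contains the identity b_3.
Checking products: every product of two elements of {b_3, b_4, b_7, b_8} (read from the table) lies in {b_3, b_4, b_7, b_8}, so the set is closed.
In a finite group, a nonempty closed subset is a subgroup. So {b_3, b_4, b_7, b_8} ≤ K.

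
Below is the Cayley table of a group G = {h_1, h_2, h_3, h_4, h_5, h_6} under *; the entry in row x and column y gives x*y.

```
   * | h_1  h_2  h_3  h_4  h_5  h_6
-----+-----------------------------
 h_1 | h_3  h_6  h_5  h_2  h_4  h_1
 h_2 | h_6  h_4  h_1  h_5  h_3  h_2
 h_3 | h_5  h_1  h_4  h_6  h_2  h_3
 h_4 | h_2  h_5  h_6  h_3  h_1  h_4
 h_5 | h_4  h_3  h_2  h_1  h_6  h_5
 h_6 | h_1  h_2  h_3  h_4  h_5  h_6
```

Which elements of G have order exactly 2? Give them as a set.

{h_5}

Identity is h_6. Compute the order of each non-identity element by repeated multiplication:
  h_1: h_1 → h_3 → h_5 → h_4 → h_2 → h_6  (order 6)
  h_2: h_2 → h_4 → h_5 → h_3 → h_1 → h_6  (order 6)
  h_3: h_3 → h_4 → h_6  (order 3)
  h_4: h_4 → h_3 → h_6  (order 3)
  h_5: h_5 → h_6  (order 2)
Elements of order 2: {h_5}.
(Structurally, G here is isomorphic to the cyclic group Z_6.)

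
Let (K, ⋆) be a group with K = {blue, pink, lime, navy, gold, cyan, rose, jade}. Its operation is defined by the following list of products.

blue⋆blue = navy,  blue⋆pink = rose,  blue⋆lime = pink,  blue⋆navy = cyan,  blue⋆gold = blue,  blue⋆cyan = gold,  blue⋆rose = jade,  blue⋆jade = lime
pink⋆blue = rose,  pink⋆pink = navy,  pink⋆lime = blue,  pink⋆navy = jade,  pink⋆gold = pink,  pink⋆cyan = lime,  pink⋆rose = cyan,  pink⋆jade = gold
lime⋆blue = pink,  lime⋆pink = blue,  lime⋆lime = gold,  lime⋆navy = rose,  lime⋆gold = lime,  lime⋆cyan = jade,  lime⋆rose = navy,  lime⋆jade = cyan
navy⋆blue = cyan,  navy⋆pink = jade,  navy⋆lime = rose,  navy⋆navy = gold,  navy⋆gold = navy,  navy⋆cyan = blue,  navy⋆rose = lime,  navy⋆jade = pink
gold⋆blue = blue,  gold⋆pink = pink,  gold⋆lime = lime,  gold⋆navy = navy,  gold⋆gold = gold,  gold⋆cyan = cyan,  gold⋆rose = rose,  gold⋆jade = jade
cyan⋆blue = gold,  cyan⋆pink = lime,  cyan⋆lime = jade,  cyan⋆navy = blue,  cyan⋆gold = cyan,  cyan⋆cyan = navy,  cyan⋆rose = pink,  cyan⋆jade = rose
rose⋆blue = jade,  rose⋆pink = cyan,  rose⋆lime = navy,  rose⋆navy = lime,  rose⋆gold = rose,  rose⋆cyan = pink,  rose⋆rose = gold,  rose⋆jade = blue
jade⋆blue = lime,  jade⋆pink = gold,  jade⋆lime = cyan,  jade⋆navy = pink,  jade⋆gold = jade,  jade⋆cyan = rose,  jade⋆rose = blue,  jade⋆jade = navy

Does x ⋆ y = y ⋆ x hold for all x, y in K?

Check whether the table is symmetric across its main diagonal.
Every entry (row x, col y) equals the entry (row y, col x), so K is abelian.
(In fact K ≅ Z_2 x Z_4.)

Yes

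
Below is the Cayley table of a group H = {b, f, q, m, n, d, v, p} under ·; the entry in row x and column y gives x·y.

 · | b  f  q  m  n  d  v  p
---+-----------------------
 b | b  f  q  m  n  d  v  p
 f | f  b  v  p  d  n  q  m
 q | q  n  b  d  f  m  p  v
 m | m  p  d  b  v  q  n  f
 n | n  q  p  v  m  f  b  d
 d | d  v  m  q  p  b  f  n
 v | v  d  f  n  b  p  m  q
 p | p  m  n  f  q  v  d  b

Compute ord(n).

The identity element is b (its row matches the header).
n^1 = n
n^2 = n·n = m
n^3 = m·n = v
n^4 = v·n = b
The first power of n equal to the identity is n^4, so ord(n) = 4.

4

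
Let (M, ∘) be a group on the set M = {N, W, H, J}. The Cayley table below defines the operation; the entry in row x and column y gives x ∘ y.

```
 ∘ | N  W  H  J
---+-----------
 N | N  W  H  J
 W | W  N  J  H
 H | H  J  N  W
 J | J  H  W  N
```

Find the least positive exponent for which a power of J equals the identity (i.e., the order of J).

2

The identity element is N (its row matches the header).
J^1 = J
J^2 = J ∘ J = N
The first power of J equal to the identity is J^2, so ord(J) = 2.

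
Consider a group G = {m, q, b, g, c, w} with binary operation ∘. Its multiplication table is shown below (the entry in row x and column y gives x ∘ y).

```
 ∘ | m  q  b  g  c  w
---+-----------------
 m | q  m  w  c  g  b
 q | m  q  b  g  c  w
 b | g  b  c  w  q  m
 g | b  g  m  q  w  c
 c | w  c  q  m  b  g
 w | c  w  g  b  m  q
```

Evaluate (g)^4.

q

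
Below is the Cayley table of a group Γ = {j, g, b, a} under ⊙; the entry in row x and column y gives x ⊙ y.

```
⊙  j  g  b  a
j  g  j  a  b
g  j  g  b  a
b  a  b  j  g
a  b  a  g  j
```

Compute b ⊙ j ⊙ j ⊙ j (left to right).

b ⊙ j = a
a ⊙ j = b
b ⊙ j = a

a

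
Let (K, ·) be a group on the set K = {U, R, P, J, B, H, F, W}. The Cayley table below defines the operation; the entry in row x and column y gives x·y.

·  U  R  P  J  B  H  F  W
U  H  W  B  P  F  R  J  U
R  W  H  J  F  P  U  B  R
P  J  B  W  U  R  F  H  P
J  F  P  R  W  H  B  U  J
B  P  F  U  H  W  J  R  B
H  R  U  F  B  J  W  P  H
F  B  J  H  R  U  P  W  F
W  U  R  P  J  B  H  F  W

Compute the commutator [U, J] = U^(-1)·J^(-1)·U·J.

Identity is W; from the table U^(-1) = R and J^(-1) = J.
R·J = F
F·U = B
B·J = H
(Structurally, K here is isomorphic to the dihedral group D_4.)

H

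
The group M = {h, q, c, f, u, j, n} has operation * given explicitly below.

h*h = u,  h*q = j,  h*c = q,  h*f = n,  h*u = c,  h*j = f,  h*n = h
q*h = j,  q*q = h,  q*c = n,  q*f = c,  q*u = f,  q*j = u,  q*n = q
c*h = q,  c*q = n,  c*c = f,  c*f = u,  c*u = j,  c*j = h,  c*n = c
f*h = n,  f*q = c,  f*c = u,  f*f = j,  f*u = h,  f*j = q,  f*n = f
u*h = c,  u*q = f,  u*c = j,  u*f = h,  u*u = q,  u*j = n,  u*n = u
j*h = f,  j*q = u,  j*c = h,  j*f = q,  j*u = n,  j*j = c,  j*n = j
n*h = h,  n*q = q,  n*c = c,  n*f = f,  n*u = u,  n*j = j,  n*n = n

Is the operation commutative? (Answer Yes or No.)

Yes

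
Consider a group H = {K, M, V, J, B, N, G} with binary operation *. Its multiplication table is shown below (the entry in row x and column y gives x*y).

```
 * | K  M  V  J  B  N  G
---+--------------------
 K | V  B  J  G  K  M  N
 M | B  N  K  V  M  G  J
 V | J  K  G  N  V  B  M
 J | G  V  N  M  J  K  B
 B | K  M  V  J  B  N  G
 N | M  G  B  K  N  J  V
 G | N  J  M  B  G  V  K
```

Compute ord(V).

The identity element is B (its row matches the header).
V^1 = V
V^2 = V*V = G
V^3 = G*V = M
V^4 = M*V = K
V^5 = K*V = J
V^6 = J*V = N
V^7 = N*V = B
The first power of V equal to the identity is V^7, so ord(V) = 7.

7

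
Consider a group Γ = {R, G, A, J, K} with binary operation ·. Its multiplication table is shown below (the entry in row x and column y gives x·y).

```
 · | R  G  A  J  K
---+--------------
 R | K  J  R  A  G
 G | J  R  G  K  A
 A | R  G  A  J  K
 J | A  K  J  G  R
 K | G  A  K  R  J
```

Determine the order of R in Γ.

5

The identity element is A (its row matches the header).
R^1 = R
R^2 = R·R = K
R^3 = K·R = G
R^4 = G·R = J
R^5 = J·R = A
The first power of R equal to the identity is R^5, so ord(R) = 5.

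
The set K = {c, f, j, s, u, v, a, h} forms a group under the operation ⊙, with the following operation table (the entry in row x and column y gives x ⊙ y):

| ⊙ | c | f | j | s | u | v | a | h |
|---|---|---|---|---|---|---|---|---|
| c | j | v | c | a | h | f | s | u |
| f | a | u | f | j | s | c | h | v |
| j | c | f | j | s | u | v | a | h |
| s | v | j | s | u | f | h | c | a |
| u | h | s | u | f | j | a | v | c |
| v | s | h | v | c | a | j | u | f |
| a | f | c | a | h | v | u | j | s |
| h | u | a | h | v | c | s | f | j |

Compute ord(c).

The identity element is j (its row matches the header).
c^1 = c
c^2 = c ⊙ c = j
The first power of c equal to the identity is c^2, so ord(c) = 2.
(Structurally, K here is isomorphic to the dihedral group D_4.)

2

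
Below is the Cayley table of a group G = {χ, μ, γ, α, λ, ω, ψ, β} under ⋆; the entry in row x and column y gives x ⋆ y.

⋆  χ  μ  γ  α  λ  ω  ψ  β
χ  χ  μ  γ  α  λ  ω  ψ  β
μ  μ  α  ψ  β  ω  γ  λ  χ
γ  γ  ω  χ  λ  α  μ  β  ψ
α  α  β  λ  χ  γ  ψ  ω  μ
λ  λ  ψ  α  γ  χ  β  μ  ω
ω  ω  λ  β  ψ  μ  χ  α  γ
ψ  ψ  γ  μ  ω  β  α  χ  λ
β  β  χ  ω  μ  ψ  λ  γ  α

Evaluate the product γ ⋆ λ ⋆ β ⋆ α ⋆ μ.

χ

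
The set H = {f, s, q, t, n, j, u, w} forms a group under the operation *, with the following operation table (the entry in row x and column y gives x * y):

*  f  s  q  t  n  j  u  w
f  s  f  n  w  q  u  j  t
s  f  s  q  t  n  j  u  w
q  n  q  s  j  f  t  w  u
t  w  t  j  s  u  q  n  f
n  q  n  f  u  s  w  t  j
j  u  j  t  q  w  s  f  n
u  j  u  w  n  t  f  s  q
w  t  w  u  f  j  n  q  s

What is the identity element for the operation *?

The identity e satisfies e * x = x for all x, so its row in the table reproduces the column headers.
Row s reads: f, s, q, t, n, j, u, w — exactly the header order. So s is the identity.

s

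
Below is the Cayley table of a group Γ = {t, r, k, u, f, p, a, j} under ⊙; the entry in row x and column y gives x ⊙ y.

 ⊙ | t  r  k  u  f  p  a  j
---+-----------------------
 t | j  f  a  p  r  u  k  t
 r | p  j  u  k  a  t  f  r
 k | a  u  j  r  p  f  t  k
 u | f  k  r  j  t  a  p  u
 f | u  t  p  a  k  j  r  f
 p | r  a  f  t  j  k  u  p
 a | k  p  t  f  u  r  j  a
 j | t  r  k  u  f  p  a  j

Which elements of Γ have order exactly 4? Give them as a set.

Identity is j. Compute the order of each non-identity element by repeated multiplication:
  t: t → j  (order 2)
  r: r → j  (order 2)
  k: k → j  (order 2)
  u: u → j  (order 2)
  f: f → k → p → j  (order 4)
  p: p → k → f → j  (order 4)
  a: a → j  (order 2)
Elements of order 4: {f, p}.

{f, p}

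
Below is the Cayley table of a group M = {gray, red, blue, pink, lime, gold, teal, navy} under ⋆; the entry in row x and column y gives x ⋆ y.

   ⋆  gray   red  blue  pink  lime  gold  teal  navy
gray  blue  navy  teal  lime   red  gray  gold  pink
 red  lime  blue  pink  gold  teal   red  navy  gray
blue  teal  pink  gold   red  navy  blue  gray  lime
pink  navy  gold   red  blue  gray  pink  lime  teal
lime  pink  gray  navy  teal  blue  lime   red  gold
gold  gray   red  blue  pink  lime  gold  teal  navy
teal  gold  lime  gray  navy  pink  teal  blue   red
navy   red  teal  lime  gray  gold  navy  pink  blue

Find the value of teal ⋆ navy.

red

Read row teal, column navy: teal ⋆ navy = red.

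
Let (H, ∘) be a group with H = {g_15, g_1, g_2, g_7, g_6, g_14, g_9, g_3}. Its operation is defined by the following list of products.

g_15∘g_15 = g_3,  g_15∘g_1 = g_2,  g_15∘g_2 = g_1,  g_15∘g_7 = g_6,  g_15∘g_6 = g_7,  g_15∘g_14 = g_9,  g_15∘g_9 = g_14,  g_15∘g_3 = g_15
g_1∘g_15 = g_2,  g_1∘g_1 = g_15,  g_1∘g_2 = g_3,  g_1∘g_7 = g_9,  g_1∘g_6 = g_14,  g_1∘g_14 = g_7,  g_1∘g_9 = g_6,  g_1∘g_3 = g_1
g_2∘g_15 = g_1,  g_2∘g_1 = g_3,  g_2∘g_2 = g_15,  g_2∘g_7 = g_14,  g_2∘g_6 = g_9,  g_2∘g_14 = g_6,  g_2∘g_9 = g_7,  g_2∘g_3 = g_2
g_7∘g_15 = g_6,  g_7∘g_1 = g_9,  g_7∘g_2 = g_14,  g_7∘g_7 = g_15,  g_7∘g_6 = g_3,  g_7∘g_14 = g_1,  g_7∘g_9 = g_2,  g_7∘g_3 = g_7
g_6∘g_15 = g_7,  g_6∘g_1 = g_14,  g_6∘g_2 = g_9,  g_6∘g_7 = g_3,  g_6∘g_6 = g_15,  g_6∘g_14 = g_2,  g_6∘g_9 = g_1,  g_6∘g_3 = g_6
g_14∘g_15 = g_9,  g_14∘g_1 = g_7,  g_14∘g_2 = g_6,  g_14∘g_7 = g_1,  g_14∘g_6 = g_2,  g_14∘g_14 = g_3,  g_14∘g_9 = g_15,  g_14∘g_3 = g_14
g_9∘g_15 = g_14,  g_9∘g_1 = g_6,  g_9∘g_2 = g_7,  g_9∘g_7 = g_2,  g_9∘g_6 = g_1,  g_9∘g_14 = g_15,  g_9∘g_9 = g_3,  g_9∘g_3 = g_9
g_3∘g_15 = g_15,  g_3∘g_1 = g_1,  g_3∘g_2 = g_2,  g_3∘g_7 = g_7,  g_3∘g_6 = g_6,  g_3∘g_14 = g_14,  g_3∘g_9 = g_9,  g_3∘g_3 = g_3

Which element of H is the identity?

g_3

The identity e satisfies e ∘ x = x for all x, so its row in the table reproduces the column headers.
Row g_3 reads: g_15, g_1, g_2, g_7, g_6, g_14, g_9, g_3 — exactly the header order. So g_3 is the identity.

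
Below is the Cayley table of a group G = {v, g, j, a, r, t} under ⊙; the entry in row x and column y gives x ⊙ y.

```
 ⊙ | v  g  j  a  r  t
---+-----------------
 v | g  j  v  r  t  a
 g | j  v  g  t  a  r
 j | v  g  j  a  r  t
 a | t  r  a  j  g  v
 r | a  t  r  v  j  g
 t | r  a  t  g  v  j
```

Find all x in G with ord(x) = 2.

{a, r, t}

Identity is j. Compute the order of each non-identity element by repeated multiplication:
  v: v → g → j  (order 3)
  g: g → v → j  (order 3)
  a: a → j  (order 2)
  r: r → j  (order 2)
  t: t → j  (order 2)
Elements of order 2: {a, r, t}.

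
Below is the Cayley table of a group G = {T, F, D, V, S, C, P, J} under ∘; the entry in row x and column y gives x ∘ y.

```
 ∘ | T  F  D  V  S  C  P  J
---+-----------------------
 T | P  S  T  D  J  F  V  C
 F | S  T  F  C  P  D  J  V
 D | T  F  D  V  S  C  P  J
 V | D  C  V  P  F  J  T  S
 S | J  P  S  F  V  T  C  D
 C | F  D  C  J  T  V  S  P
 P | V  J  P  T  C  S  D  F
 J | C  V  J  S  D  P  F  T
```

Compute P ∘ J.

F

Read row P, column J: P ∘ J = F.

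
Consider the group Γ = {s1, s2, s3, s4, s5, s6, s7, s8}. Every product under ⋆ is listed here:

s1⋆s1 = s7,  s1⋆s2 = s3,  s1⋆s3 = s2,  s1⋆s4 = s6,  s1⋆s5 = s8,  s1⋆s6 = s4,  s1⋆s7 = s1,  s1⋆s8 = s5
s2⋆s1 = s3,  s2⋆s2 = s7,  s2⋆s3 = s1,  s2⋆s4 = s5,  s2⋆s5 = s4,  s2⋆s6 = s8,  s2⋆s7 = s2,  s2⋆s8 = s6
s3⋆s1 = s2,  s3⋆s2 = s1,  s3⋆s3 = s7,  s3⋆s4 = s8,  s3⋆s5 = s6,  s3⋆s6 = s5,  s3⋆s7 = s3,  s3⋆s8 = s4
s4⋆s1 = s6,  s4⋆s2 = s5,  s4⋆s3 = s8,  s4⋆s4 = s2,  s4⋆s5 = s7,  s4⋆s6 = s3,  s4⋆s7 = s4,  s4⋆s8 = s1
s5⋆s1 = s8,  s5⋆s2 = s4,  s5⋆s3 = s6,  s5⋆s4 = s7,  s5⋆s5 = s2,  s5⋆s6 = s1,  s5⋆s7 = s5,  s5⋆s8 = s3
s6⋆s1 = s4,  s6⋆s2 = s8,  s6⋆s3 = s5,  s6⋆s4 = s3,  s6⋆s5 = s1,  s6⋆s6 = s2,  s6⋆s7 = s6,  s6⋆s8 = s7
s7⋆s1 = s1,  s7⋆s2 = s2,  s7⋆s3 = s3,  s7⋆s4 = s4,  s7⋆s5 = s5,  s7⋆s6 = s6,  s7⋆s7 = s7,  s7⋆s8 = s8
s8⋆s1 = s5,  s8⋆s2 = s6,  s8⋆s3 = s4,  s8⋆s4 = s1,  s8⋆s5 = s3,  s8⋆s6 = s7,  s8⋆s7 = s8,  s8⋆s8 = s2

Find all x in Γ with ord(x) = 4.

{s4, s5, s6, s8}

Identity is s7. Compute the order of each non-identity element by repeated multiplication:
  s1: s1 → s7  (order 2)
  s2: s2 → s7  (order 2)
  s3: s3 → s7  (order 2)
  s4: s4 → s2 → s5 → s7  (order 4)
  s5: s5 → s2 → s4 → s7  (order 4)
  s6: s6 → s2 → s8 → s7  (order 4)
  s8: s8 → s2 → s6 → s7  (order 4)
Elements of order 4: {s4, s5, s6, s8}.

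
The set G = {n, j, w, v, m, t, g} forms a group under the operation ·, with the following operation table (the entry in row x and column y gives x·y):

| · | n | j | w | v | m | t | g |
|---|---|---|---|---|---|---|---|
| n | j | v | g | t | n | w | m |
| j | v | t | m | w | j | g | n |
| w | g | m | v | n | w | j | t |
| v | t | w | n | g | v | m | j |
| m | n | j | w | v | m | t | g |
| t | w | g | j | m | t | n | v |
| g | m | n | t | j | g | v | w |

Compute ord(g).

7

The identity element is m (its row matches the header).
g^1 = g
g^2 = g·g = w
g^3 = w·g = t
g^4 = t·g = v
g^5 = v·g = j
g^6 = j·g = n
g^7 = n·g = m
The first power of g equal to the identity is g^7, so ord(g) = 7.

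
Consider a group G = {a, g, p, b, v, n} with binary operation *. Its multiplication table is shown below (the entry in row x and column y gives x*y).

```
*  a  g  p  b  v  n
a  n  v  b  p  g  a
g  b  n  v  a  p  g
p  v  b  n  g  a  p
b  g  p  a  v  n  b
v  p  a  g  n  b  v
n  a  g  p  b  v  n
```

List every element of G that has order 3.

{b, v}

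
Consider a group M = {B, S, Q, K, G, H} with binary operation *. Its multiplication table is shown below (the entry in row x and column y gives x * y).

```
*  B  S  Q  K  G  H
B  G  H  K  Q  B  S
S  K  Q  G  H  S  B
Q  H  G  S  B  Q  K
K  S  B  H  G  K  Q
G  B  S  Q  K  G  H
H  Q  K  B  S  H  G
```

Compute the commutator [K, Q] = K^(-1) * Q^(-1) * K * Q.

Identity is G; from the table K^(-1) = K and Q^(-1) = S.
K * S = B
B * K = Q
Q * Q = S

S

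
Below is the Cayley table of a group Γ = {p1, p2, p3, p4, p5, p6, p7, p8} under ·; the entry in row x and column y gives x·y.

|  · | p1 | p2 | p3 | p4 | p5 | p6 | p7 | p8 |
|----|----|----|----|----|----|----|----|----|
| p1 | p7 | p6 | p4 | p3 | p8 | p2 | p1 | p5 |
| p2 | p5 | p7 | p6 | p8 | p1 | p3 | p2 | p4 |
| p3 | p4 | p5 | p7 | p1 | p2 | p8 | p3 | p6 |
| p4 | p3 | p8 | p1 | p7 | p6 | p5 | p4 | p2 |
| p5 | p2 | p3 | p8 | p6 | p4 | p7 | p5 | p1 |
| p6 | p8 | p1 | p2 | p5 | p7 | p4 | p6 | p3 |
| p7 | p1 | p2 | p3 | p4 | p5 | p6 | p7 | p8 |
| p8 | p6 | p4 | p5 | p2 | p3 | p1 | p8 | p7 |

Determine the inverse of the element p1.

p1

First locate the identity: row p7 matches the header, so p7 is the identity.
Scan row p1 for p7: p1·p1 = p7. Hence p1^(-1) = p1.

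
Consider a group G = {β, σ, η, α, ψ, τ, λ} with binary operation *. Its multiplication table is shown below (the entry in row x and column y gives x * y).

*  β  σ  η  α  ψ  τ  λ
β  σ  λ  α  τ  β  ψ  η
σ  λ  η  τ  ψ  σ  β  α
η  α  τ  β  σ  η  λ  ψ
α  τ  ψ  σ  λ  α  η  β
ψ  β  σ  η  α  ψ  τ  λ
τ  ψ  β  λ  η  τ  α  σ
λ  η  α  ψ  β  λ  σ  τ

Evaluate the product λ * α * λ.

η

λ * α = β
β * λ = η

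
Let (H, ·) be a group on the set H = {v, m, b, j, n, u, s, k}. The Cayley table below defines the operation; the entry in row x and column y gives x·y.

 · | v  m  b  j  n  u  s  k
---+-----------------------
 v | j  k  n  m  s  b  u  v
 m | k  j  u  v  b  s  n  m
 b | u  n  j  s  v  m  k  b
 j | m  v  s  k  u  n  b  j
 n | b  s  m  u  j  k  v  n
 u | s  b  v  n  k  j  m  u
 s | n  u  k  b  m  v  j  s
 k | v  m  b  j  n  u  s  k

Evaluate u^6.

j

u^1 = u
u^2 = u·u = j
u^3 = j·u = n
u^4 = n·u = k
u^5 = k·u = u
u^6 = u·u = j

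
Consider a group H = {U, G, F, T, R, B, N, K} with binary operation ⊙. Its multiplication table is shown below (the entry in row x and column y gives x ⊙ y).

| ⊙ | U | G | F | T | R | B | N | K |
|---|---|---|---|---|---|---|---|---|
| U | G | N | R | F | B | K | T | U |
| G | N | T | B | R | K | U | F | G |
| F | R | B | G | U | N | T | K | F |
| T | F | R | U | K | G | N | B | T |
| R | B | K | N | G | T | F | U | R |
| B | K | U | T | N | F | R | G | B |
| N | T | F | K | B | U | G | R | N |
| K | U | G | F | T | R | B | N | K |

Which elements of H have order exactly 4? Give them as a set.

Identity is K. Compute the order of each non-identity element by repeated multiplication:
  U: U → G → N → T → F → R → B → K  (order 8)
  G: G → T → R → K  (order 4)
  F: F → G → B → T → U → R → N → K  (order 8)
  T: T → K  (order 2)
  R: R → T → G → K  (order 4)
  B: B → R → F → T → N → G → U → K  (order 8)
  N: N → R → U → T → B → G → F → K  (order 8)
Elements of order 4: {G, R}.
(Structurally, H here is isomorphic to the cyclic group Z_8.)

{G, R}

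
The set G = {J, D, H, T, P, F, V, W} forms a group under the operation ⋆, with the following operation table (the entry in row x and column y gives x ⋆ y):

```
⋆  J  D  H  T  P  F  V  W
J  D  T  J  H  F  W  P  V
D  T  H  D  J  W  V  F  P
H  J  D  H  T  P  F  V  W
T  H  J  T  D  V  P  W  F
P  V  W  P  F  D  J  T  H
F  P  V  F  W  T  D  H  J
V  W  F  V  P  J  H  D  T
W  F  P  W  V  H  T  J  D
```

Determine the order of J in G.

4

The identity element is H (its row matches the header).
J^1 = J
J^2 = J ⋆ J = D
J^3 = D ⋆ J = T
J^4 = T ⋆ J = H
The first power of J equal to the identity is J^4, so ord(J) = 4.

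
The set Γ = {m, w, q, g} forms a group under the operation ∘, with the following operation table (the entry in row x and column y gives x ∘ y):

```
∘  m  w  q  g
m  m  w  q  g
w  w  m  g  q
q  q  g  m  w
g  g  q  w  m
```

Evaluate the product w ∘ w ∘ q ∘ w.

g

w ∘ w = m
m ∘ q = q
q ∘ w = g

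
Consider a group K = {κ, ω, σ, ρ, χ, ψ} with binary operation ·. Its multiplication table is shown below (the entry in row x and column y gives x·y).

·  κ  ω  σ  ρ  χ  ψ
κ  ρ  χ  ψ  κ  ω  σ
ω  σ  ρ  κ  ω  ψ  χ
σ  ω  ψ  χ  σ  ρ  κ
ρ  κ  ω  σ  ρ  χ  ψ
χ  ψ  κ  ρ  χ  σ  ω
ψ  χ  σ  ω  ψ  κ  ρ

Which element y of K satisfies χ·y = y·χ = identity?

First locate the identity: row ρ matches the header, so ρ is the identity.
Scan row χ for ρ: χ·σ = ρ. Hence χ^(-1) = σ.

σ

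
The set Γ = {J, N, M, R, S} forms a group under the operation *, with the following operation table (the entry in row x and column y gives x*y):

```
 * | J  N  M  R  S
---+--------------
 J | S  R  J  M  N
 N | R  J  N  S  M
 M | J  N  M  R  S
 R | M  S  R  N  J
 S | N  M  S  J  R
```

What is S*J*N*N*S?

S*J = N
N*N = J
J*N = R
R*S = J
(Structurally, Γ here is isomorphic to the cyclic group Z_5.)

J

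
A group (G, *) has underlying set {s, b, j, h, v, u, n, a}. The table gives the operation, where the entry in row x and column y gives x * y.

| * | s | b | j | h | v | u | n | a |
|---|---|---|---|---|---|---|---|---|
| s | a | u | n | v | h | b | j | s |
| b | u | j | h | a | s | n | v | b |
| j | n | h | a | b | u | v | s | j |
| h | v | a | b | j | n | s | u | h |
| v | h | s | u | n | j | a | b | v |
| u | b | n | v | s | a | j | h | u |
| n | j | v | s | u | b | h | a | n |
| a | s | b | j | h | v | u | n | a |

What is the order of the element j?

2

The identity element is a (its row matches the header).
j^1 = j
j^2 = j * j = a
The first power of j equal to the identity is j^2, so ord(j) = 2.
(Structurally, G here is isomorphic to Z_2 x Z_4.)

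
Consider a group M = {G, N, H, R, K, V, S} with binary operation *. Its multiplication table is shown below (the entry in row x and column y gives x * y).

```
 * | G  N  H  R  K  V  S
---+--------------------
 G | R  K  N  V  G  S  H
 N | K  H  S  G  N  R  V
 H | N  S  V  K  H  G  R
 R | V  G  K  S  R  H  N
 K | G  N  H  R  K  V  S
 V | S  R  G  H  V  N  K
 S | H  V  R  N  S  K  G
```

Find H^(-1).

R

First locate the identity: row K matches the header, so K is the identity.
Scan row H for K: H * R = K. Hence H^(-1) = R.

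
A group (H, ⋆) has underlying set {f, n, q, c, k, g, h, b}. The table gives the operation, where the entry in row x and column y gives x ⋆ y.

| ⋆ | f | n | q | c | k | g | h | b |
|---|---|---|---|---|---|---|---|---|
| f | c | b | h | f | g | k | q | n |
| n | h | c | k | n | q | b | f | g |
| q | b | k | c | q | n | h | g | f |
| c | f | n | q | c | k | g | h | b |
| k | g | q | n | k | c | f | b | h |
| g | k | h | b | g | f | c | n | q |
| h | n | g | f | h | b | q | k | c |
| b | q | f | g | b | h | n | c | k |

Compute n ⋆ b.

Read row n, column b: n ⋆ b = g.

g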